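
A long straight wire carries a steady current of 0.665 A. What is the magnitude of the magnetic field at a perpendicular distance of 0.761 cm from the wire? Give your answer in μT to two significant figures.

B ≈ 17 μT

For an infinitely long straight wire, B = μ₀I/(2πd).
B = (4π×10⁻⁷ × 0.665) / (2π × 0.00761) = 1.75×10⁻⁵ T.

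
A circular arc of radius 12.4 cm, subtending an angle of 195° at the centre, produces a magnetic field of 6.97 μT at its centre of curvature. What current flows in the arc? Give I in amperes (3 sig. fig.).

For a circular arc, B = μ₀Iφ/(4πR) with φ in radians; here φ = 3.403 rad.
So I = 4πRB/(μ₀φ) = 4π × 0.124 × 6.97×10⁻⁶ / (4π×10⁻⁷ × 3.403) = 2.54 A.

I ≈ 2.54 A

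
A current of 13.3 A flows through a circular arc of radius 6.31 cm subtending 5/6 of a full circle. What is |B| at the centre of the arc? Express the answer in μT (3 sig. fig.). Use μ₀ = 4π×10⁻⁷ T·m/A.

B ≈ 110 μT

The Biot–Savart field of a circular arc at its centre is B = μ₀Iφ/(4πR), with φ = 5.236 rad.
B = (4π×10⁻⁷ × 13.3 × 5.236) / (4π × 0.0631) = 1.10×10⁻⁴ T.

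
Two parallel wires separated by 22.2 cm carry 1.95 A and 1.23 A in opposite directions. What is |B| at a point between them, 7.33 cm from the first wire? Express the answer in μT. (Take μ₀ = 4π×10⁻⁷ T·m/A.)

B ≈ 6.97 μT

Each long wire gives B = μ₀I/(2πd). Distances are d₁ = 0.0733 m and d₂ = 0.1487 m.
B₁ = 5.32×10⁻⁶ T, B₂ = 1.65×10⁻⁶ T.
Between antiparallel currents both contributions point the same way, so they add. B = B₁ + B₂ = 5.32×10⁻⁶ + 1.65×10⁻⁶ = 6.97×10⁻⁶ T.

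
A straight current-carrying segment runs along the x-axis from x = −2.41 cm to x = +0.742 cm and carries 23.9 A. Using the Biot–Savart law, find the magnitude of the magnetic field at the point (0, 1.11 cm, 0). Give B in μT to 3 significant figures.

B ≈ 315 μT

For a finite straight segment, B = (μ₀I/4πd)(sinθ₁ + sinθ₂), where θ₁, θ₂ are the angles from the perpendicular to each end.
The perpendicular distance is d = 0.0111 m; the end-offsets along the wire are a = 0.0241 m and b = 0.00742 m.
sinθ₁ = 0.0241/√(0.0241²+0.0111²) = 0.9083; sinθ₂ = 0.00742/√(0.00742²+0.0111²) = 0.5557.
B = (4π×10⁻⁷ × 23.9) / (4π × 0.0111) × (0.9083 + 0.5557) = 3.15×10⁻⁴ T.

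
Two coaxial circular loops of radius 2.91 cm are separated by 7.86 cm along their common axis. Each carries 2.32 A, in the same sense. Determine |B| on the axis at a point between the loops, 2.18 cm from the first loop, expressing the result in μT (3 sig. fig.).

Each loop contributes B = μ₀IR²/[2(R²+z²)^(3/2)] on the axis, with z measured from that loop.
Loop 1 (z = 0.0218 m): B₁ = 2.57×10⁻⁵ T. Loop 2 (z = 0.0568 m): B₂ = 4.75×10⁻⁶ T.
The fields add: B = B₁ + B₂ = 3.04×10⁻⁵ T.

B ≈ 30.4 μT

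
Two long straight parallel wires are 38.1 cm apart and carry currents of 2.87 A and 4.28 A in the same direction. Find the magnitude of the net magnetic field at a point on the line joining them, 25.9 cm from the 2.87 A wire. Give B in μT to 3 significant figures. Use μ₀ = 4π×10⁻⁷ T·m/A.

B ≈ 4.80 μT

Each long wire gives B = μ₀I/(2πd). Distances are d₁ = 0.259 m and d₂ = 0.122 m.
B₁ = 2.22×10⁻⁶ T, B₂ = 7.02×10⁻⁶ T.
Between parallel currents the two contributions point in opposite directions, so they subtract. B = |B₁ − B₂| = |2.22×10⁻⁶ − 7.02×10⁻⁶| = 4.80×10⁻⁶ T.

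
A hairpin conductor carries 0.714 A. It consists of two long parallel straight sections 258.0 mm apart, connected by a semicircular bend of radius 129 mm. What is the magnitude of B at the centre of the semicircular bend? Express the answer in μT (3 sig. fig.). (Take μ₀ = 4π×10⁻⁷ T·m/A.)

B ≈ 2.85 μT

The semicircular arc contributes B_arc = μ₀I·π/(4πR) = μ₀I/(4R) = 1.74×10⁻⁶ T.
Each semi-infinite lead is at perpendicular distance R = 0.129 m from the centre, with the perpendicular foot at its near end, so it contributes μ₀I/(4πR); both point the same way, together 1.11×10⁻⁶ T.
Arc and leads all point the same direction: B = 1.74×10⁻⁶ + 1.11×10⁻⁶ = 2.85×10⁻⁶ T.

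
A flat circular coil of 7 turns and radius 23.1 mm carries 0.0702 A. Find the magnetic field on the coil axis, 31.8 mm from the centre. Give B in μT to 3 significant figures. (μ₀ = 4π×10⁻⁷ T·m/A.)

For an N-turn flat coil, B = Nμ₀IR²/[2(R²+z²)^(3/2)] with R = 0.0231 m, z = 0.0318 m.
B = 7 × 3.88×10⁻⁷ T = 2.71×10⁻⁶ T.

B ≈ 2.71 μT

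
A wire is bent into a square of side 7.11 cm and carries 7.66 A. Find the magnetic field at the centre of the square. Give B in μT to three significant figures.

Each side is a finite straight segment at perpendicular distance d = a/(2 tan(π/4)) = 0.03555 m from the centre, with end-angles ±π/4.
One side contributes B₁ = (μ₀I/4πd)·2 sin(π/4) = 3.05×10⁻⁵ T.
All 4 sides add in the same direction: B = 4 × 3.05×10⁻⁵ = 1.22×10⁻⁴ T.

B ≈ 122 μT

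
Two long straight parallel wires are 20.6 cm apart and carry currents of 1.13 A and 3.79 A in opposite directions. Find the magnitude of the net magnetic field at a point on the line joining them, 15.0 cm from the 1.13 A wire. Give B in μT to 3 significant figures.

B ≈ 15.0 μT

Each long wire gives B = μ₀I/(2πd). Distances are d₁ = 0.15 m and d₂ = 0.056 m.
B₁ = 1.51×10⁻⁶ T, B₂ = 1.35×10⁻⁵ T.
Between antiparallel currents both contributions point the same way, so they add. B = B₁ + B₂ = 1.51×10⁻⁶ + 1.35×10⁻⁵ = 1.50×10⁻⁵ T.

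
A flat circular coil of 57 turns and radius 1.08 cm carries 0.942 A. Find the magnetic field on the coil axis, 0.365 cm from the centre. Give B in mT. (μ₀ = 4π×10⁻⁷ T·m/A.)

For an N-turn flat coil, B = Nμ₀IR²/[2(R²+z²)^(3/2)] with R = 0.0108 m, z = 0.00365 m.
B = 57 × 4.66×10⁻⁵ T = 2.66×10⁻³ T.

B ≈ 2.66 mT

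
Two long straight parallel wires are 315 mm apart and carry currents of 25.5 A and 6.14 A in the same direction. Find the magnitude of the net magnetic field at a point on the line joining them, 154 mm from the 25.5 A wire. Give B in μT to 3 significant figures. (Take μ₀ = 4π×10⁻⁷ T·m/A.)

Each long wire gives B = μ₀I/(2πd). Distances are d₁ = 0.154 m and d₂ = 0.161 m.
B₁ = 3.31×10⁻⁵ T, B₂ = 7.63×10⁻⁶ T.
Between parallel currents the two contributions point in opposite directions, so they subtract. B = |B₁ − B₂| = |3.31×10⁻⁵ − 7.63×10⁻⁶| = 2.55×10⁻⁵ T.

B ≈ 25.5 μT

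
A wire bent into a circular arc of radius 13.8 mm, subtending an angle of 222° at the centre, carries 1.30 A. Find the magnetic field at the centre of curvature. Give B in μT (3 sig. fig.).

B ≈ 36.5 μT

The Biot–Savart field of a circular arc at its centre is B = μ₀Iφ/(4πR), with φ = 3.875 rad.
B = (4π×10⁻⁷ × 1.30 × 3.875) / (4π × 0.0138) = 3.65×10⁻⁵ T.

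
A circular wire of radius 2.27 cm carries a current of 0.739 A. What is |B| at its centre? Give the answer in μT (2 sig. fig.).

At the centre of a circular loop the Biot–Savart law gives B = μ₀I/(2R).
B = (4π×10⁻⁷ × 0.739) / (2 × 0.0227) = 2.05×10⁻⁵ T.

B ≈ 20 μT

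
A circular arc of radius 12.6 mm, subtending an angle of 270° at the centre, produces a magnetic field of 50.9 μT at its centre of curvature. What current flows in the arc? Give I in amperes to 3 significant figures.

For a circular arc, B = μ₀Iφ/(4πR) with φ in radians; here φ = 4.712 rad.
So I = 4πRB/(μ₀φ) = 4π × 0.0126 × 5.09×10⁻⁵ / (4π×10⁻⁷ × 4.712) = 1.36 A.

I ≈ 1.36 A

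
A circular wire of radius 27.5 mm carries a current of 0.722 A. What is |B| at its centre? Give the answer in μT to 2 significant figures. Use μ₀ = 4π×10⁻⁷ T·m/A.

B ≈ 16 μT

At the centre of a circular loop the Biot–Savart law gives B = μ₀I/(2R).
B = (4π×10⁻⁷ × 0.722) / (2 × 0.0275) = 1.65×10⁻⁵ T.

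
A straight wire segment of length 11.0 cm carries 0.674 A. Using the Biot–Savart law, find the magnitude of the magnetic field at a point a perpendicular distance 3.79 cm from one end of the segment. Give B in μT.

B ≈ 1.68 μT

For a finite straight segment, B = (μ₀I/4πd)(sinθ₁ + sinθ₂), where θ₁, θ₂ are the angles from the perpendicular to each end.
The perpendicular foot is at one end, so the two end-offsets along the wire are 0 and L = 0.11 m.
sinθ₁ = 0/√(0²+0.0379²) = 0.0000; sinθ₂ = 0.11/√(0.11²+0.0379²) = 0.9455.
B = (4π×10⁻⁷ × 0.674) / (4π × 0.0379) × (0.0000 + 0.9455) = 1.68×10⁻⁶ T.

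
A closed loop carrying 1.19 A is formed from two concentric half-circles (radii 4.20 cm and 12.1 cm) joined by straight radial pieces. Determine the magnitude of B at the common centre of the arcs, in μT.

The radial connectors point toward the centre, so dl × r̂ = 0 and they contribute nothing.
Each semicircle gives μ₀I/(4R): inner arc 8.90×10⁻⁶ T, outer arc 3.09×10⁻⁶ T.
The two arcs carry current in opposite angular senses, so their fields oppose: B = |8.90×10⁻⁶ − 3.09×10⁻⁶| = 5.81×10⁻⁶ T.

B ≈ 5.81 μT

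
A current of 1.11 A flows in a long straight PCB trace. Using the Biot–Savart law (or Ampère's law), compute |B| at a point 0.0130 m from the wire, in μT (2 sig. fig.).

B ≈ 17 μT

For an infinitely long straight wire, B = μ₀I/(2πd).
B = (4π×10⁻⁷ × 1.11) / (2π × 0.013) = 1.71×10⁻⁵ T.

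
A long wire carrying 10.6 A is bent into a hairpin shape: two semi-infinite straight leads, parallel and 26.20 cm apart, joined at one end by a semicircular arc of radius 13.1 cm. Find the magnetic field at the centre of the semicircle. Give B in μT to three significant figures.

The semicircular arc contributes B_arc = μ₀I·π/(4πR) = μ₀I/(4R) = 2.54×10⁻⁵ T.
Each semi-infinite lead is at perpendicular distance R = 0.131 m from the centre, with the perpendicular foot at its near end, so it contributes μ₀I/(4πR); both point the same way, together 1.62×10⁻⁵ T.
Arc and leads all point the same direction: B = 2.54×10⁻⁵ + 1.62×10⁻⁵ = 4.16×10⁻⁵ T.

B ≈ 41.6 μT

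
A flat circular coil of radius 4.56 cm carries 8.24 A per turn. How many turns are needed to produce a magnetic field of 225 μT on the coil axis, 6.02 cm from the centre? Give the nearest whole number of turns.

N = 9

For an N-turn coil, B = Nμ₀IR²/[2(R²+z²)^(3/2)]. A single turn gives B₁ = 2.50×10⁻⁵ T with R = 0.0456 m, z = 0.0602 m.
N = B/B₁ = 2.25×10⁻⁴ / 2.50×10⁻⁵ = 9.00.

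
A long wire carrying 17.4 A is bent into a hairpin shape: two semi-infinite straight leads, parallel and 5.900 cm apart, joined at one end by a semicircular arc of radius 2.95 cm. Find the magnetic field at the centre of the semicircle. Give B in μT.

B ≈ 303 μT

The semicircular arc contributes B_arc = μ₀I·π/(4πR) = μ₀I/(4R) = 1.85×10⁻⁴ T.
Each semi-infinite lead is at perpendicular distance R = 0.0295 m from the centre, with the perpendicular foot at its near end, so it contributes μ₀I/(4πR); both point the same way, together 1.18×10⁻⁴ T.
Arc and leads all point the same direction: B = 1.85×10⁻⁴ + 1.18×10⁻⁴ = 3.03×10⁻⁴ T.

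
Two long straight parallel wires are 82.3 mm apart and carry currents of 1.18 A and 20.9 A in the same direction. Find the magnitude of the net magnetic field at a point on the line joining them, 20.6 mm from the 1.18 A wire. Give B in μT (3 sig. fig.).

B ≈ 56.3 μT

Each long wire gives B = μ₀I/(2πd). Distances are d₁ = 0.0206 m and d₂ = 0.0617 m.
B₁ = 1.15×10⁻⁵ T, B₂ = 6.77×10⁻⁵ T.
Between parallel currents the two contributions point in opposite directions, so they subtract. B = |B₁ − B₂| = |1.15×10⁻⁵ − 6.77×10⁻⁵| = 5.63×10⁻⁵ T.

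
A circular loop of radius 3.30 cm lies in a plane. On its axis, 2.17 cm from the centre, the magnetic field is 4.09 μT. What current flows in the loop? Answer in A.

On the axis of a loop, B = μ₀IR²/[2(R²+z²)^(3/2)], so I = 2B(R²+z²)^(3/2)/(μ₀R²).
R² + z² = 0.001089 + 0.0004709 = 0.00156 m²; raised to 3/2 gives 6.16×10⁻⁵ m³.
I = 2 × 4.09×10⁻⁶ × 6.16×10⁻⁵ / (1.26×10⁻⁶ × 0.001089) = 0.368 A.

I ≈ 0.368 A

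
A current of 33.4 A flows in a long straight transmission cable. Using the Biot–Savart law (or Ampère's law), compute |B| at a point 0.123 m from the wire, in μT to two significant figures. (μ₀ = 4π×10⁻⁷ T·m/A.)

For an infinitely long straight wire, B = μ₀I/(2πd).
B = (4π×10⁻⁷ × 33.4) / (2π × 0.123) = 5.43×10⁻⁵ T.

B ≈ 54 μT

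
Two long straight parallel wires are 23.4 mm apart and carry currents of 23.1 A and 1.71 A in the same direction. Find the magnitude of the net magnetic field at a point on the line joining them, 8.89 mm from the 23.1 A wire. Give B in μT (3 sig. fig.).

Each long wire gives B = μ₀I/(2πd). Distances are d₁ = 0.00889 m and d₂ = 0.01451 m.
B₁ = 5.20×10⁻⁴ T, B₂ = 2.36×10⁻⁵ T.
Between parallel currents the two contributions point in opposite directions, so they subtract. B = |B₁ − B₂| = |5.20×10⁻⁴ − 2.36×10⁻⁵| = 4.96×10⁻⁴ T.

B ≈ 496 μT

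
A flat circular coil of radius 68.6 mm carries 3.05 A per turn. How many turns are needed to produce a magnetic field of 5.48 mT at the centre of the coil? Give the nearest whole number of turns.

N = 196

For an N-turn coil, B = Nμ₀I/(2R). A single turn gives B₁ = 2.79×10⁻⁵ T with R = 0.0686 m.
N = B/B₁ = 5.48×10⁻³ / 2.79×10⁻⁵ = 196.17.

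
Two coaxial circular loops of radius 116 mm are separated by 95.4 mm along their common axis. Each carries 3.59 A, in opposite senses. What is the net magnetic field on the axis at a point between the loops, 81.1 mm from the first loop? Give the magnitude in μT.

B ≈ 8.31 μT

Each loop contributes B = μ₀IR²/[2(R²+z²)^(3/2)] on the axis, with z measured from that loop.
Loop 1 (z = 0.0811 m): B₁ = 1.07×10⁻⁵ T. Loop 2 (z = 0.0143 m): B₂ = 1.90×10⁻⁵ T.
The fields oppose: B = |B₁ − B₂| = 8.31×10⁻⁶ T.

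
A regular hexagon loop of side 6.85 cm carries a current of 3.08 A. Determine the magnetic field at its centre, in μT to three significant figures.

B ≈ 31.2 μT

Each side is a finite straight segment at perpendicular distance d = a/(2 tan(π/6)) = 0.05932 m from the centre, with end-angles ±π/6.
One side contributes B₁ = (μ₀I/4πd)·2 sin(π/6) = 5.19×10⁻⁶ T.
All 6 sides add in the same direction: B = 6 × 5.19×10⁻⁶ = 3.12×10⁻⁵ T.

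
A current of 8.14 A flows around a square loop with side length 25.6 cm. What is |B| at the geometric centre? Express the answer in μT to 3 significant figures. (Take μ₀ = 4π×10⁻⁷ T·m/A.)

Each side is a finite straight segment at perpendicular distance d = a/(2 tan(π/4)) = 0.128 m from the centre, with end-angles ±π/4.
One side contributes B₁ = (μ₀I/4πd)·2 sin(π/4) = 8.99×10⁻⁶ T.
All 4 sides add in the same direction: B = 4 × 8.99×10⁻⁶ = 3.60×10⁻⁵ T.

B ≈ 36.0 μT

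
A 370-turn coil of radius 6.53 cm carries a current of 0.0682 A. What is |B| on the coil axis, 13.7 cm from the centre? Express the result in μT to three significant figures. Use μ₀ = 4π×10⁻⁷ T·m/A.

B ≈ 19.3 μT

For an N-turn flat coil, B = Nμ₀IR²/[2(R²+z²)^(3/2)] with R = 0.0653 m, z = 0.137 m.
B = 370 × 5.23×10⁻⁸ T = 1.93×10⁻⁵ T.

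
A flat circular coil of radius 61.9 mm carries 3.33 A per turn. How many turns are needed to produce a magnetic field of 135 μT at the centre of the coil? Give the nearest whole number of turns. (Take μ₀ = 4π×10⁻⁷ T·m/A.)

For an N-turn coil, B = Nμ₀I/(2R). A single turn gives B₁ = 3.38×10⁻⁵ T with R = 0.0619 m.
N = B/B₁ = 1.35×10⁻⁴ / 3.38×10⁻⁵ = 3.99.

N = 4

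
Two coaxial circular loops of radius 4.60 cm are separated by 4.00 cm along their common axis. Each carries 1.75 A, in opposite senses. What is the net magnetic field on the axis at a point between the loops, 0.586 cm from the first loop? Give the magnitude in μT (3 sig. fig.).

Each loop contributes B = μ₀IR²/[2(R²+z²)^(3/2)] on the axis, with z measured from that loop.
Loop 1 (z = 0.00586 m): B₁ = 2.33×10⁻⁵ T. Loop 2 (z = 0.03414 m): B₂ = 1.24×10⁻⁵ T.
The fields oppose: B = |B₁ − B₂| = 1.10×10⁻⁵ T.

B ≈ 11.0 μT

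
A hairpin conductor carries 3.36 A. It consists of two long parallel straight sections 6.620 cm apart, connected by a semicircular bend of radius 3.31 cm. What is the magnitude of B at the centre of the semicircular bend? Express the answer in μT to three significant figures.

B ≈ 52.2 μT

The semicircular arc contributes B_arc = μ₀I·π/(4πR) = μ₀I/(4R) = 3.19×10⁻⁵ T.
Each semi-infinite lead is at perpendicular distance R = 0.0331 m from the centre, with the perpendicular foot at its near end, so it contributes μ₀I/(4πR); both point the same way, together 2.03×10⁻⁵ T.
Arc and leads all point the same direction: B = 3.19×10⁻⁵ + 2.03×10⁻⁵ = 5.22×10⁻⁵ T.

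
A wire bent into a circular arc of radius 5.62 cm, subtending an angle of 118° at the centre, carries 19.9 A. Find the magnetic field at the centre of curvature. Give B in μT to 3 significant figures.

B ≈ 72.9 μT

The Biot–Savart field of a circular arc at its centre is B = μ₀Iφ/(4πR), with φ = 2.059 rad.
B = (4π×10⁻⁷ × 19.9 × 2.059) / (4π × 0.0562) = 7.29×10⁻⁵ T.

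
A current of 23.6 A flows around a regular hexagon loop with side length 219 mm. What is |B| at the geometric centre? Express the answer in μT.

Each side is a finite straight segment at perpendicular distance d = a/(2 tan(π/6)) = 0.1897 m from the centre, with end-angles ±π/6.
One side contributes B₁ = (μ₀I/4πd)·2 sin(π/6) = 1.24×10⁻⁵ T.
All 6 sides add in the same direction: B = 6 × 1.24×10⁻⁵ = 7.47×10⁻⁵ T.

B ≈ 74.7 μT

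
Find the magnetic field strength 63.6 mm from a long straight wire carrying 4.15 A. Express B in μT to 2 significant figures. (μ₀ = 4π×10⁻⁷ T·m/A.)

B ≈ 13 μT

For an infinitely long straight wire, B = μ₀I/(2πd).
B = (4π×10⁻⁷ × 4.15) / (2π × 0.0636) = 1.31×10⁻⁵ T.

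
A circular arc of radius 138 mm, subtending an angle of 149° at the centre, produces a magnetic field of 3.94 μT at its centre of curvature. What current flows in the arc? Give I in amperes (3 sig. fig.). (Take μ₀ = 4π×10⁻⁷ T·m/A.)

For a circular arc, B = μ₀Iφ/(4πR) with φ in radians; here φ = 2.601 rad.
So I = 4πRB/(μ₀φ) = 4π × 0.138 × 3.94×10⁻⁶ / (4π×10⁻⁷ × 2.601) = 2.09 A.

I ≈ 2.09 A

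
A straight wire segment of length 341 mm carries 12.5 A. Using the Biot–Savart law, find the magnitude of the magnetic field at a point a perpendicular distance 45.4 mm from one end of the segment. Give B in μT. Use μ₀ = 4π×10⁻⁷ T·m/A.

B ≈ 27.3 μT

For a finite straight segment, B = (μ₀I/4πd)(sinθ₁ + sinθ₂), where θ₁, θ₂ are the angles from the perpendicular to each end.
The perpendicular foot is at one end, so the two end-offsets along the wire are 0 and L = 0.341 m.
sinθ₁ = 0/√(0²+0.0454²) = 0.0000; sinθ₂ = 0.341/√(0.341²+0.0454²) = 0.9913.
B = (4π×10⁻⁷ × 12.5) / (4π × 0.0454) × (0.0000 + 0.9913) = 2.73×10⁻⁵ T.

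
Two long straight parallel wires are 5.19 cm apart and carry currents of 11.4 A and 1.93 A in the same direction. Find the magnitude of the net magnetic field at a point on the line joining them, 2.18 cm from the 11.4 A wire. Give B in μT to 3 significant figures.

Each long wire gives B = μ₀I/(2πd). Distances are d₁ = 0.0218 m and d₂ = 0.0301 m.
B₁ = 1.05×10⁻⁴ T, B₂ = 1.28×10⁻⁵ T.
Between parallel currents the two contributions point in opposite directions, so they subtract. B = |B₁ − B₂| = |1.05×10⁻⁴ − 1.28×10⁻⁵| = 9.18×10⁻⁵ T.

B ≈ 91.8 μT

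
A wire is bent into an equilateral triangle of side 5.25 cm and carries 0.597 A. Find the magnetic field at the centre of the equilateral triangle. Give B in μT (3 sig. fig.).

B ≈ 20.5 μT

Each side is a finite straight segment at perpendicular distance d = a/(2 tan(π/3)) = 0.01516 m from the centre, with end-angles ±π/3.
One side contributes B₁ = (μ₀I/4πd)·2 sin(π/3) = 6.82×10⁻⁶ T.
All 3 sides add in the same direction: B = 3 × 6.82×10⁻⁶ = 2.05×10⁻⁵ T.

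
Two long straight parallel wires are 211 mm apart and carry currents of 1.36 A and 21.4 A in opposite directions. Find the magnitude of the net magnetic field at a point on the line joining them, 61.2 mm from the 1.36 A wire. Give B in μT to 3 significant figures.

B ≈ 33.0 μT

Each long wire gives B = μ₀I/(2πd). Distances are d₁ = 0.0612 m and d₂ = 0.1498 m.
B₁ = 4.44×10⁻⁶ T, B₂ = 2.86×10⁻⁵ T.
Between antiparallel currents both contributions point the same way, so they add. B = B₁ + B₂ = 4.44×10⁻⁶ + 2.86×10⁻⁵ = 3.30×10⁻⁵ T.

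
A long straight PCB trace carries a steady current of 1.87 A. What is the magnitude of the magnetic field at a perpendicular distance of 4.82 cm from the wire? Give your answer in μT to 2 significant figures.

B ≈ 7.8 μT

For an infinitely long straight wire, B = μ₀I/(2πd).
B = (4π×10⁻⁷ × 1.87) / (2π × 0.0482) = 7.76×10⁻⁶ T.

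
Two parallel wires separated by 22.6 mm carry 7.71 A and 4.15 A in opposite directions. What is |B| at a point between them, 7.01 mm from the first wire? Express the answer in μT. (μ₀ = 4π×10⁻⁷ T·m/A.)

Each long wire gives B = μ₀I/(2πd). Distances are d₁ = 0.00701 m and d₂ = 0.01559 m.
B₁ = 2.20×10⁻⁴ T, B₂ = 5.32×10⁻⁵ T.
Between antiparallel currents both contributions point the same way, so they add. B = B₁ + B₂ = 2.20×10⁻⁴ + 5.32×10⁻⁵ = 2.73×10⁻⁴ T.

B ≈ 273 μT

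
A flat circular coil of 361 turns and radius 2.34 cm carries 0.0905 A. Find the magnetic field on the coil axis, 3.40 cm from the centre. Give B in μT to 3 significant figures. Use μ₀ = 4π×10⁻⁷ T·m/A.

B ≈ 160 μT

For an N-turn flat coil, B = Nμ₀IR²/[2(R²+z²)^(3/2)] with R = 0.0234 m, z = 0.034 m.
B = 361 × 4.43×10⁻⁷ T = 1.60×10⁻⁴ T.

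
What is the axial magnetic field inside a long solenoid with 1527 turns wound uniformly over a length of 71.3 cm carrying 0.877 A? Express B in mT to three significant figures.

B ≈ 2.36 mT

Inside a long solenoid, B = μ₀nI with n = 2142 turns/m.
B = 4π×10⁻⁷ × 2142 × 0.877 = 2.36×10⁻³ T.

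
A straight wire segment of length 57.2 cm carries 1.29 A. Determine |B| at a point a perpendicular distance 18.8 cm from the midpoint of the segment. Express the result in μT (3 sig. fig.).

For a finite straight segment, B = (μ₀I/4πd)(sinθ₁ + sinθ₂), where θ₁, θ₂ are the angles from the perpendicular to each end.
The perpendicular from the point meets the wire at its midpoint, so each end is L/2 = 0.286 m away along the wire.
sinθ₁ = 0.286/√(0.286²+0.188²) = 0.8356; sinθ₂ = 0.286/√(0.286²+0.188²) = 0.8356.
B = (4π×10⁻⁷ × 1.29) / (4π × 0.188) × (0.8356 + 0.8356) = 1.15×10⁻⁶ T.

B ≈ 1.15 μT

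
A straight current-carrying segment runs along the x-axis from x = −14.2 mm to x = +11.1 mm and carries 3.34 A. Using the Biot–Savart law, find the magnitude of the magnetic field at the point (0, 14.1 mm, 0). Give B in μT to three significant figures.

For a finite straight segment, B = (μ₀I/4πd)(sinθ₁ + sinθ₂), where θ₁, θ₂ are the angles from the perpendicular to each end.
The perpendicular distance is d = 0.0141 m; the end-offsets along the wire are a = 0.0142 m and b = 0.0111 m.
sinθ₁ = 0.0142/√(0.0142²+0.0141²) = 0.7096; sinθ₂ = 0.0111/√(0.0111²+0.0141²) = 0.6186.
B = (4π×10⁻⁷ × 3.34) / (4π × 0.0141) × (0.7096 + 0.6186) = 3.15×10⁻⁵ T.

B ≈ 31.5 μT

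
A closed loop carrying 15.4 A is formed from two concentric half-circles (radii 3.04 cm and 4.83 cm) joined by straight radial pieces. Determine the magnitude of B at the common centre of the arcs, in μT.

B ≈ 59.0 μT

The radial connectors point toward the centre, so dl × r̂ = 0 and they contribute nothing.
Each semicircle gives μ₀I/(4R): inner arc 1.59×10⁻⁴ T, outer arc 1.00×10⁻⁴ T.
The two arcs carry current in opposite angular senses, so their fields oppose: B = |1.59×10⁻⁴ − 1.00×10⁻⁴| = 5.90×10⁻⁵ T.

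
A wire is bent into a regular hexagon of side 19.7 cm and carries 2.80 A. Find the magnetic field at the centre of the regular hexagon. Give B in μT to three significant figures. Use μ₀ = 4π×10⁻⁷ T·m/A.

B ≈ 9.85 μT

Each side is a finite straight segment at perpendicular distance d = a/(2 tan(π/6)) = 0.1706 m from the centre, with end-angles ±π/6.
One side contributes B₁ = (μ₀I/4πd)·2 sin(π/6) = 1.64×10⁻⁶ T.
All 6 sides add in the same direction: B = 6 × 1.64×10⁻⁶ = 9.85×10⁻⁶ T.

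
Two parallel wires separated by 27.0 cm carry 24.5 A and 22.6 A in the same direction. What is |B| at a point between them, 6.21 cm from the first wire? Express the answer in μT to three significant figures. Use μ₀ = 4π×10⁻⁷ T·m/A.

B ≈ 57.2 μT

Each long wire gives B = μ₀I/(2πd). Distances are d₁ = 0.0621 m and d₂ = 0.2079 m.
B₁ = 7.89×10⁻⁵ T, B₂ = 2.17×10⁻⁵ T.
Between parallel currents the two contributions point in opposite directions, so they subtract. B = |B₁ − B₂| = |7.89×10⁻⁵ − 2.17×10⁻⁵| = 5.72×10⁻⁵ T.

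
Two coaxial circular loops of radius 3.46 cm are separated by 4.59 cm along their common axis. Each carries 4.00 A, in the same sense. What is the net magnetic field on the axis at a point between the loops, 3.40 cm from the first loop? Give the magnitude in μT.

B ≈ 87.8 μT

Each loop contributes B = μ₀IR²/[2(R²+z²)^(3/2)] on the axis, with z measured from that loop.
Loop 1 (z = 0.034 m): B₁ = 2.64×10⁻⁵ T. Loop 2 (z = 0.0119 m): B₂ = 6.14×10⁻⁵ T.
The fields add: B = B₁ + B₂ = 8.78×10⁻⁵ T.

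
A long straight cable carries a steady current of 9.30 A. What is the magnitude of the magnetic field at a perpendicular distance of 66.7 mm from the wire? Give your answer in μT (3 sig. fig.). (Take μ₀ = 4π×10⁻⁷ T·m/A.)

For an infinitely long straight wire, B = μ₀I/(2πd).
B = (4π×10⁻⁷ × 9.30) / (2π × 0.0667) = 2.79×10⁻⁵ T.

B ≈ 27.9 μT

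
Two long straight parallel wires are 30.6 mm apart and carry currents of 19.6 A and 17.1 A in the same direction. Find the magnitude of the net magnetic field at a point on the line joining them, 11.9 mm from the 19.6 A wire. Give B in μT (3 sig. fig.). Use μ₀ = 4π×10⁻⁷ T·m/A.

Each long wire gives B = μ₀I/(2πd). Distances are d₁ = 0.0119 m and d₂ = 0.0187 m.
B₁ = 3.29×10⁻⁴ T, B₂ = 1.83×10⁻⁴ T.
Between parallel currents the two contributions point in opposite directions, so they subtract. B = |B₁ − B₂| = |3.29×10⁻⁴ − 1.83×10⁻⁴| = 1.47×10⁻⁴ T.

B ≈ 147 μT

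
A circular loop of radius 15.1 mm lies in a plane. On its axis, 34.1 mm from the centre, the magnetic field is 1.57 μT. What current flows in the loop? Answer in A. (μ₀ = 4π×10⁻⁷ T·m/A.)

On the axis of a loop, B = μ₀IR²/[2(R²+z²)^(3/2)], so I = 2B(R²+z²)^(3/2)/(μ₀R²).
R² + z² = 0.000228 + 0.001163 = 0.001391 m²; raised to 3/2 gives 5.19×10⁻⁵ m³.
I = 2 × 1.57×10⁻⁶ × 5.19×10⁻⁵ / (1.26×10⁻⁶ × 0.000228) = 0.568 A.

I ≈ 0.568 A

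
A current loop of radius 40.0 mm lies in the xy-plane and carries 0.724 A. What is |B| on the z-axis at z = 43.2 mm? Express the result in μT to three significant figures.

On the axis of a circular loop, B = μ₀IR² / [2(R²+z²)^(3/2)].
R² + z² = (0.04)² + (0.0432)² = 0.003466 m², and (R²+z²)^(3/2) = 2.04×10⁻⁴ m³.
B = (4π×10⁻⁷ × 0.724 × 0.0016) / (2 × 2.04×10⁻⁴) = 3.57×10⁻⁶ T.

B ≈ 3.57 μT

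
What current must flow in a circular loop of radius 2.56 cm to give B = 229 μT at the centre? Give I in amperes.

At the centre of a circular loop B = μ₀I/(2R), so I = 2RB/μ₀.
With R = 0.0256 m, I = 2 × 0.0256 × 2.29×10⁻⁴ / (4π×10⁻⁷) = 9.33 A.

I ≈ 9.33 A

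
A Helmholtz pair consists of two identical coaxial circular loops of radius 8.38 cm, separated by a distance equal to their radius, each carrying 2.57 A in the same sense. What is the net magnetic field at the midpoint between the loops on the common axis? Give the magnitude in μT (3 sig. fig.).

B ≈ 27.6 μT

Each loop contributes B = μ₀IR²/[2(R²+z²)^(3/2)] on the axis, with z measured from that loop.
Loop 1 (z = 0.0419 m): B₁ = 1.38×10⁻⁵ T. Loop 2 (z = 0.0419 m): B₂ = 1.38×10⁻⁵ T.
The fields add: B = B₁ + B₂ = 2.76×10⁻⁵ T.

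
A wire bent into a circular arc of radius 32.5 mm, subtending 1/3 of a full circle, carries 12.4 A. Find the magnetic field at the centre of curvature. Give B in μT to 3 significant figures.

The Biot–Savart field of a circular arc at its centre is B = μ₀Iφ/(4πR), with φ = 2.094 rad.
B = (4π×10⁻⁷ × 12.4 × 2.094) / (4π × 0.0325) = 7.99×10⁻⁵ T.

B ≈ 79.9 μT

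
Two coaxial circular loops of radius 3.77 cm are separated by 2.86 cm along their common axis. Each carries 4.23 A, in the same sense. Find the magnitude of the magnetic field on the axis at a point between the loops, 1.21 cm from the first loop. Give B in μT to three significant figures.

B ≈ 115 μT

Each loop contributes B = μ₀IR²/[2(R²+z²)^(3/2)] on the axis, with z measured from that loop.
Loop 1 (z = 0.0121 m): B₁ = 6.09×10⁻⁵ T. Loop 2 (z = 0.0165 m): B₂ = 5.42×10⁻⁵ T.
The fields add: B = B₁ + B₂ = 1.15×10⁻⁴ T.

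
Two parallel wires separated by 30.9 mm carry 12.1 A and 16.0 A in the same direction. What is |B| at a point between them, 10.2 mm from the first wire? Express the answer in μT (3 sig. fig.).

Each long wire gives B = μ₀I/(2πd). Distances are d₁ = 0.0102 m and d₂ = 0.0207 m.
B₁ = 2.37×10⁻⁴ T, B₂ = 1.55×10⁻⁴ T.
Between parallel currents the two contributions point in opposite directions, so they subtract. B = |B₁ − B₂| = |2.37×10⁻⁴ − 1.55×10⁻⁴| = 8.27×10⁻⁵ T.

B ≈ 82.7 μT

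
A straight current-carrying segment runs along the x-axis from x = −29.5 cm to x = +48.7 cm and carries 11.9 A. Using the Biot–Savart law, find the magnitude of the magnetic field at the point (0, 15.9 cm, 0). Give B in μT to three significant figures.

For a finite straight segment, B = (μ₀I/4πd)(sinθ₁ + sinθ₂), where θ₁, θ₂ are the angles from the perpendicular to each end.
The perpendicular distance is d = 0.159 m; the end-offsets along the wire are a = 0.295 m and b = 0.487 m.
sinθ₁ = 0.295/√(0.295²+0.159²) = 0.8803; sinθ₂ = 0.487/√(0.487²+0.159²) = 0.9506.
B = (4π×10⁻⁷ × 11.9) / (4π × 0.159) × (0.8803 + 0.9506) = 1.37×10⁻⁵ T.

B ≈ 13.7 μT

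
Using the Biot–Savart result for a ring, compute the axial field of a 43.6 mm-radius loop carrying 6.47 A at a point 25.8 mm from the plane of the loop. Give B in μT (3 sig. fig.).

On the axis of a circular loop, B = μ₀IR² / [2(R²+z²)^(3/2)].
R² + z² = (0.0436)² + (0.0258)² = 0.002567 m², and (R²+z²)^(3/2) = 1.30×10⁻⁴ m³.
B = (4π×10⁻⁷ × 6.47 × 0.001901) / (2 × 1.30×10⁻⁴) = 5.94×10⁻⁵ T.

B ≈ 59.4 μT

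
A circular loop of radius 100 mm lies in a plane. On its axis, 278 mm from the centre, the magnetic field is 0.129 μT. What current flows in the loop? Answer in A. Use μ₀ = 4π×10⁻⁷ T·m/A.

On the axis of a loop, B = μ₀IR²/[2(R²+z²)^(3/2)], so I = 2B(R²+z²)^(3/2)/(μ₀R²).
R² + z² = 0.01 + 0.07728 = 0.08728 m²; raised to 3/2 gives 2.58×10⁻² m³.
I = 2 × 1.29×10⁻⁷ × 2.58×10⁻² / (1.26×10⁻⁶ × 0.01) = 0.529 A.

I ≈ 0.529 A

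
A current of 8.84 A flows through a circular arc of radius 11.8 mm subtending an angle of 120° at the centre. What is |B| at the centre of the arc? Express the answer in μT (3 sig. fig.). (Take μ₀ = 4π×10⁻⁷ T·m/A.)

The Biot–Savart field of a circular arc at its centre is B = μ₀Iφ/(4πR), with φ = 2.094 rad.
B = (4π×10⁻⁷ × 8.84 × 2.094) / (4π × 0.0118) = 1.57×10⁻⁴ T.

B ≈ 157 μT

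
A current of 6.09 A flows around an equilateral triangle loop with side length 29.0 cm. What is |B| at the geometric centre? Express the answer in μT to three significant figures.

Each side is a finite straight segment at perpendicular distance d = a/(2 tan(π/3)) = 0.08372 m from the centre, with end-angles ±π/3.
One side contributes B₁ = (μ₀I/4πd)·2 sin(π/3) = 1.26×10⁻⁵ T.
All 3 sides add in the same direction: B = 3 × 1.26×10⁻⁵ = 3.78×10⁻⁵ T.

B ≈ 37.8 μT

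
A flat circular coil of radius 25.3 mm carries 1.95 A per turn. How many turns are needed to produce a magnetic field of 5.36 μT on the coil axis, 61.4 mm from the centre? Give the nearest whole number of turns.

For an N-turn coil, B = Nμ₀IR²/[2(R²+z²)^(3/2)]. A single turn gives B₁ = 2.68×10⁻⁶ T with R = 0.0253 m, z = 0.0614 m.
N = B/B₁ = 5.36×10⁻⁶ / 2.68×10⁻⁶ = 2.00.

N = 2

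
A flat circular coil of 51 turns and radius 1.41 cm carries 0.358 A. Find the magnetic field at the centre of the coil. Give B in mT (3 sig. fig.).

For an N-turn flat coil, B = Nμ₀I/(2R) with R = 0.0141 m.
B = 51 × 1.60×10⁻⁵ T = 8.14×10⁻⁴ T.

B ≈ 0.814 mT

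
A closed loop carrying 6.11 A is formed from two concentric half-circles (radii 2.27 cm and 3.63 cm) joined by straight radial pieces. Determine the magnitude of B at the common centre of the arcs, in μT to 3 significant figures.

The radial connectors point toward the centre, so dl × r̂ = 0 and they contribute nothing.
Each semicircle gives μ₀I/(4R): inner arc 8.46×10⁻⁵ T, outer arc 5.29×10⁻⁵ T.
The two arcs carry current in opposite angular senses, so their fields oppose: B = |8.46×10⁻⁵ − 5.29×10⁻⁵| = 3.17×10⁻⁵ T.

B ≈ 31.7 μT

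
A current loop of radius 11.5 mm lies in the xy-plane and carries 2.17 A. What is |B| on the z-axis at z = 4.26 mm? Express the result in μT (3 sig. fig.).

B ≈ 97.8 μT

On the axis of a circular loop, B = μ₀IR² / [2(R²+z²)^(3/2)].
R² + z² = (0.0115)² + (0.00426)² = 0.0001504 m², and (R²+z²)^(3/2) = 1.84×10⁻⁶ m³.
B = (4π×10⁻⁷ × 2.17 × 0.0001322) / (2 × 1.84×10⁻⁶) = 9.78×10⁻⁵ T.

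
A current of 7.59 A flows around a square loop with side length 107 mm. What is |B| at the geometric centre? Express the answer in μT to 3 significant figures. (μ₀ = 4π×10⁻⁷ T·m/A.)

Each side is a finite straight segment at perpendicular distance d = a/(2 tan(π/4)) = 0.0535 m from the centre, with end-angles ±π/4.
One side contributes B₁ = (μ₀I/4πd)·2 sin(π/4) = 2.01×10⁻⁵ T.
All 4 sides add in the same direction: B = 4 × 2.01×10⁻⁵ = 8.03×10⁻⁵ T.

B ≈ 80.3 μT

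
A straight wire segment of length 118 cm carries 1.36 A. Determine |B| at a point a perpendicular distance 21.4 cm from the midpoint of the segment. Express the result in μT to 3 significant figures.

For a finite straight segment, B = (μ₀I/4πd)(sinθ₁ + sinθ₂), where θ₁, θ₂ are the angles from the perpendicular to each end.
The perpendicular from the point meets the wire at its midpoint, so each end is L/2 = 0.59 m away along the wire.
sinθ₁ = 0.59/√(0.59²+0.214²) = 0.9401; sinθ₂ = 0.59/√(0.59²+0.214²) = 0.9401.
B = (4π×10⁻⁷ × 1.36) / (4π × 0.214) × (0.9401 + 0.9401) = 1.19×10⁻⁶ T.

B ≈ 1.19 μT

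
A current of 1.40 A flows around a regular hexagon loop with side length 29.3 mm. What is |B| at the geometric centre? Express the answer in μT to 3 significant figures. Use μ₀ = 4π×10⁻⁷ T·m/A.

B ≈ 33.1 μT

Each side is a finite straight segment at perpendicular distance d = a/(2 tan(π/6)) = 0.02537 m from the centre, with end-angles ±π/6.
One side contributes B₁ = (μ₀I/4πd)·2 sin(π/6) = 5.52×10⁻⁶ T.
All 6 sides add in the same direction: B = 6 × 5.52×10⁻⁶ = 3.31×10⁻⁵ T.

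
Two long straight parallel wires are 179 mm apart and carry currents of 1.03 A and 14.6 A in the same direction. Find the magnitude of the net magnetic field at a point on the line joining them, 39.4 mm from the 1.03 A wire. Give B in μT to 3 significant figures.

Each long wire gives B = μ₀I/(2πd). Distances are d₁ = 0.0394 m and d₂ = 0.1396 m.
B₁ = 5.23×10⁻⁶ T, B₂ = 2.09×10⁻⁵ T.
Between parallel currents the two contributions point in opposite directions, so they subtract. B = |B₁ − B₂| = |5.23×10⁻⁶ − 2.09×10⁻⁵| = 1.57×10⁻⁵ T.

B ≈ 15.7 μT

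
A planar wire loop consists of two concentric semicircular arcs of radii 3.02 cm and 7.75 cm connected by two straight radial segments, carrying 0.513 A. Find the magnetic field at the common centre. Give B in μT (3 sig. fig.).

The radial connectors point toward the centre, so dl × r̂ = 0 and they contribute nothing.
Each semicircle gives μ₀I/(4R): inner arc 5.34×10⁻⁶ T, outer arc 2.08×10⁻⁶ T.
The two arcs carry current in opposite angular senses, so their fields oppose: B = |5.34×10⁻⁶ − 2.08×10⁻⁶| = 3.26×10⁻⁶ T.

B ≈ 3.26 μT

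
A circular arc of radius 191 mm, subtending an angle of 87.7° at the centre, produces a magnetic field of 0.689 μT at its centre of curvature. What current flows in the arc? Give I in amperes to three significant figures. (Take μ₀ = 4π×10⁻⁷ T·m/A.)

For a circular arc, B = μ₀Iφ/(4πR) with φ in radians; here φ = 1.531 rad.
So I = 4πRB/(μ₀φ) = 4π × 0.191 × 6.89×10⁻⁷ / (4π×10⁻⁷ × 1.531) = 0.860 A.

I ≈ 0.860 A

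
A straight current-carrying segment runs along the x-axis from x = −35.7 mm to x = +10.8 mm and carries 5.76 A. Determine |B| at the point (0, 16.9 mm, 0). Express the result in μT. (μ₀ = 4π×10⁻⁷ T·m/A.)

B ≈ 49.2 μT

For a finite straight segment, B = (μ₀I/4πd)(sinθ₁ + sinθ₂), where θ₁, θ₂ are the angles from the perpendicular to each end.
The perpendicular distance is d = 0.0169 m; the end-offsets along the wire are a = 0.0357 m and b = 0.0108 m.
sinθ₁ = 0.0357/√(0.0357²+0.0169²) = 0.9038; sinθ₂ = 0.0108/√(0.0108²+0.0169²) = 0.5385.
B = (4π×10⁻⁷ × 5.76) / (4π × 0.0169) × (0.9038 + 0.5385) = 4.92×10⁻⁵ T.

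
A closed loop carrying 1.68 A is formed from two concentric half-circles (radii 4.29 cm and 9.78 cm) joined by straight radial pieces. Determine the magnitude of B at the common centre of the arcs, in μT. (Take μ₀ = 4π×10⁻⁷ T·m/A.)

B ≈ 6.91 μT

The radial connectors point toward the centre, so dl × r̂ = 0 and they contribute nothing.
Each semicircle gives μ₀I/(4R): inner arc 1.23×10⁻⁵ T, outer arc 5.40×10⁻⁶ T.
The two arcs carry current in opposite angular senses, so their fields oppose: B = |1.23×10⁻⁵ − 5.40×10⁻⁶| = 6.91×10⁻⁶ T.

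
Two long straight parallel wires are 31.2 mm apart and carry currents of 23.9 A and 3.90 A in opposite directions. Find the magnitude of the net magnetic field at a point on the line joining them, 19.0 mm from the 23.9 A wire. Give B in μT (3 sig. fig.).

B ≈ 316 μT

Each long wire gives B = μ₀I/(2πd). Distances are d₁ = 0.019 m and d₂ = 0.0122 m.
B₁ = 2.52×10⁻⁴ T, B₂ = 6.39×10⁻⁵ T.
Between antiparallel currents both contributions point the same way, so they add. B = B₁ + B₂ = 2.52×10⁻⁴ + 6.39×10⁻⁵ = 3.16×10⁻⁴ T.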